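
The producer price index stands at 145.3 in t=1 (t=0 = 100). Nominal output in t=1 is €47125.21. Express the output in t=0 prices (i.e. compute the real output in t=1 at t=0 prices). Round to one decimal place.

32433.0

Real = Nominal ÷ (Index/100) = 47125.21 ÷ (145.3/100)
     = 47125.21 ÷ 1.453 = 32433.0420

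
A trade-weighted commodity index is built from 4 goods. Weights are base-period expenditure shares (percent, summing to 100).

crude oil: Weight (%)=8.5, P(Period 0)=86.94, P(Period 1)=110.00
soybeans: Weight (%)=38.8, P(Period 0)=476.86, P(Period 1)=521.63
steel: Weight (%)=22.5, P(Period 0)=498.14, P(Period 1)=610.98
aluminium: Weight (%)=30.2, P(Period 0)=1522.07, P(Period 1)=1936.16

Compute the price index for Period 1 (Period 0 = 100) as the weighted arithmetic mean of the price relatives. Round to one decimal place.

119.2

crude oil: 8.5 × (110.00/86.94) = 8.5 × 1.265240 = 10.7545
soybeans: 38.8 × (521.63/476.86) = 38.8 × 1.093885 = 42.4427
steel: 22.5 × (610.98/498.14) = 22.5 × 1.226523 = 27.5968
aluminium: 30.2 × (1936.16/1522.07) = 30.2 × 1.272057 = 38.4161
Index = Σ wᵢ·(p₁ᵢ/p₀ᵢ) = 10.7545 + 42.4427 + 27.5968 + 38.4161 = 119.2102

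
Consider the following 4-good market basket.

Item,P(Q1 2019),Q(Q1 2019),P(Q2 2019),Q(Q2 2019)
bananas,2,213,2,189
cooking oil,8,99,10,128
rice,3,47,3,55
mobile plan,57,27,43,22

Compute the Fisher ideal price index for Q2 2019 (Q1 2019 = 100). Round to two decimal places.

95.95

Laspeyres component (base-period weights):
ΣP(Q2 2019)Q(Q1 2019) = 2×213 + 10×99 + 3×47 + 43×27 = 426 + 990 + 141 + 1161 = 2718
ΣP(Q1 2019)Q(Q1 2019) = 2×213 + 8×99 + 3×47 + 57×27 = 426 + 792 + 141 + 1539 = 2898
L = 2718 / 2898 × 100 = 93.7888
Paasche component (current-period weights):
ΣP(Q2 2019)Q(Q2 2019) = 2×189 + 10×128 + 3×55 + 43×22 = 378 + 1280 + 165 + 946 = 2769
ΣP(Q1 2019)Q(Q2 2019) = 2×189 + 8×128 + 3×55 + 57×22 = 378 + 1024 + 165 + 1254 = 2821
P = 2769 / 2821 × 100 = 98.1567
Fisher = √(L × P) = √(93.7888 × 98.1567) = 95.9479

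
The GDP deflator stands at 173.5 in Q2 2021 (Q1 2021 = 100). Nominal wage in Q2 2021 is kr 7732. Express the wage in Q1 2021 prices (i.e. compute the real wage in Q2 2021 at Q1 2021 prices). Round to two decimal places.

4456.48

Real = Nominal ÷ (Index/100) = 7732 ÷ (173.5/100)
     = 7732 ÷ 1.735 = 4456.4841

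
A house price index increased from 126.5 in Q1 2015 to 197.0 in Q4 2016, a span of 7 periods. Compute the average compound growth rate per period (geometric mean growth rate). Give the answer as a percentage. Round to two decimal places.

6.53%

Growth factor = (197.0/126.5)^(1/7) = (1.557312)^(1/7) = 1.065325
Growth rate = 1.065325 − 1 = 0.065325 = 6.5325%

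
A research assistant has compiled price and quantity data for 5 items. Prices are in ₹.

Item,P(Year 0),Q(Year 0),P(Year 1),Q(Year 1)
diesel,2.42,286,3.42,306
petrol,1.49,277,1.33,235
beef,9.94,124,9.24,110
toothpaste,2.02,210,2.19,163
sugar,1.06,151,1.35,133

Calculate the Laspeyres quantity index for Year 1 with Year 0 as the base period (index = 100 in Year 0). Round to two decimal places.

Laspeyres quantity index uses base-period prices as weights.
ΣP(Year 0)·Q(Year 1) = 2.42×306 + 1.49×235 + 9.94×110 + 2.02×163 + 1.06×133 = 740.52 + 350.15 + 1093.4 + 329.26 + 140.98 = 2654.31
ΣP(Year 0)·Q(Year 0) = 2.42×286 + 1.49×277 + 9.94×124 + 2.02×210 + 1.06×151 = 692.12 + 412.73 + 1232.56 + 424.2 + 160.06 = 2921.67
Index = 2654.31 / 2921.67 × 100 = 90.8491

90.85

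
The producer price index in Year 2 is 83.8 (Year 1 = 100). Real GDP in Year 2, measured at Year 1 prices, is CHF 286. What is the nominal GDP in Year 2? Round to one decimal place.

239.7

Nominal = Real × (Index/100) = 286 × (83.8/100)
        = 286 × 0.838 = 239.6680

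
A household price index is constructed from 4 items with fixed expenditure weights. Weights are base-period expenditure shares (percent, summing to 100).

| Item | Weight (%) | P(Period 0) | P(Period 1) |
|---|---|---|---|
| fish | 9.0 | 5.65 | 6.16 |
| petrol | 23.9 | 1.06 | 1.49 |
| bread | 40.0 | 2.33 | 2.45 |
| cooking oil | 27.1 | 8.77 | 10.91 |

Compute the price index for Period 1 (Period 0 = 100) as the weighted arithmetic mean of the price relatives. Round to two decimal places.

119.18

fish: 9.0 × (6.16/5.65) = 9.0 × 1.090265 = 9.8124
petrol: 23.9 × (1.49/1.06) = 23.9 × 1.405660 = 33.5953
bread: 40.0 × (2.45/2.33) = 40.0 × 1.051502 = 42.0601
cooking oil: 27.1 × (10.91/8.77) = 27.1 × 1.244014 = 33.7128
Index = Σ wᵢ·(p₁ᵢ/p₀ᵢ) = 9.8124 + 33.5953 + 42.0601 + 33.7128 = 119.1805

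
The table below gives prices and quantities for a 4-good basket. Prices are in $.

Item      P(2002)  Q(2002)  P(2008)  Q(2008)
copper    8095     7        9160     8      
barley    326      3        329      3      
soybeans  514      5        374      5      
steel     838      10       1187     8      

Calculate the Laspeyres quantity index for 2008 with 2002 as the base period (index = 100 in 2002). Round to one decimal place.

Laspeyres quantity index uses base-period prices as weights.
ΣP(2002)·Q(2008) = 8095×8 + 326×3 + 514×5 + 838×8 = 64760 + 978 + 2570 + 6704 = 75012
ΣP(2002)·Q(2002) = 8095×7 + 326×3 + 514×5 + 838×10 = 56665 + 978 + 2570 + 8380 = 68593
Index = 75012 / 68593 × 100 = 109.3581

109.4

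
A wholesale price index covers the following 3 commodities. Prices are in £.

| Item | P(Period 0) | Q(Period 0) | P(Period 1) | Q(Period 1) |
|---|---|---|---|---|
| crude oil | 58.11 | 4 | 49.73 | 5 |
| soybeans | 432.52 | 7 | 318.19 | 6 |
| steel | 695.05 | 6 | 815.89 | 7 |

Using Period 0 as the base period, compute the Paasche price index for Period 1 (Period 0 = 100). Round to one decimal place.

Paasche price index uses current-period quantities as weights.
ΣP(Period 1)·Q(Period 1) = 49.73×5 + 318.19×6 + 815.89×7 = 248.65 + 1909.14 + 5711.23 = 7869.02
ΣP(Period 0)·Q(Period 1) = 58.11×5 + 432.52×6 + 695.05×7 = 290.55 + 2595.12 + 4865.35 = 7751.02
Index = 7869.02 / 7751.02 × 100 = 101.5224

101.5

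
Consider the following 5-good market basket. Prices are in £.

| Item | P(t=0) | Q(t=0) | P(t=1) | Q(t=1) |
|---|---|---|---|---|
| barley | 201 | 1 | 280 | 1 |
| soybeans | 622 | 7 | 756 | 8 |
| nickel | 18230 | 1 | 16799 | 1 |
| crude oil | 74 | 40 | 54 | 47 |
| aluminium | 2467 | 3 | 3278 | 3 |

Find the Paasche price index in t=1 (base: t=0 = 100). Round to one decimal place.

103.5

Paasche price index uses current-period quantities as weights.
ΣP(t=1)·Q(t=1) = 280×1 + 756×8 + 16799×1 + 54×47 + 3278×3 = 280 + 6048 + 16799 + 2538 + 9834 = 35499
ΣP(t=0)·Q(t=1) = 201×1 + 622×8 + 18230×1 + 74×47 + 2467×3 = 201 + 4976 + 18230 + 3478 + 7401 = 34286
Index = 35499 / 34286 × 100 = 103.5379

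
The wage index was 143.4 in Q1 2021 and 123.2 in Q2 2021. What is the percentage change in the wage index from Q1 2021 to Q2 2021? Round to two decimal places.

-14.09%

Change = (123.2 − 143.4) / 143.4 × 100
       = -20.2 / 143.4 × 100 = -14.0865%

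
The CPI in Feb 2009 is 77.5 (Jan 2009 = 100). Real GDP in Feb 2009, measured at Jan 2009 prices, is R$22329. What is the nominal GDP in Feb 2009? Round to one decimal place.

17305.0

Nominal = Real × (Index/100) = 22329 × (77.5/100)
        = 22329 × 0.775 = 17304.9750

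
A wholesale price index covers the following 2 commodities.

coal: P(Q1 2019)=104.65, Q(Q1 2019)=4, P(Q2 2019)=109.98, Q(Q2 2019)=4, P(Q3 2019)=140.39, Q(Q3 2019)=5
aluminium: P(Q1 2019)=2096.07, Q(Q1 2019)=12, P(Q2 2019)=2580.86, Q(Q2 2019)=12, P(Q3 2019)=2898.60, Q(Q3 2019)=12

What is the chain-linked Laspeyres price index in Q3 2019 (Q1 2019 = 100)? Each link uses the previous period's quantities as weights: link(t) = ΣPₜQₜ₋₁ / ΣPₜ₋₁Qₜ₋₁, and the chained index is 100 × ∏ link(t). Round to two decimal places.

Link Q1 2019→Q2 2019:
ΣP(Q2 2019)Q(Q1 2019) = 109.98×4 + 2580.86×12 = 439.92 + 30970.32 = 31410.24
ΣP(Q1 2019)Q(Q1 2019) = 104.65×4 + 2096.07×12 = 418.6 + 25152.84 = 25571.44
link = 31410.24/25571.44 = 1.228333
Link Q2 2019→Q3 2019:
ΣP(Q3 2019)Q(Q2 2019) = 140.39×4 + 2898.60×12 = 561.56 + 34783.2 = 35344.76
ΣP(Q2 2019)Q(Q2 2019) = 109.98×4 + 2580.86×12 = 439.92 + 30970.32 = 31410.24
link = 35344.76/31410.24 = 1.125262
Chained index = 100 × 1.228333 × 1.125262 = 138.2197

138.22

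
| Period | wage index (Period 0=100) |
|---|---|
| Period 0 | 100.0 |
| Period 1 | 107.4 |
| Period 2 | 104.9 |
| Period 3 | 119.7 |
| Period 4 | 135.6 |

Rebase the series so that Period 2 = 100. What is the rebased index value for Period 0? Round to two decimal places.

95.33

Rebased(Period 0) = 100.0 / 104.9 × 100 = 95.3289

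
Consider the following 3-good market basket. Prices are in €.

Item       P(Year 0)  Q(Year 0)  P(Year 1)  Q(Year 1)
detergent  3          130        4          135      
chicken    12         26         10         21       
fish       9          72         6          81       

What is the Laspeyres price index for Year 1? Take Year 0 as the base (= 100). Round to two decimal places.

Laspeyres price index uses base-period quantities as weights.
ΣP(Year 1)·Q(Year 0) = 4×130 + 10×26 + 6×72 = 520 + 260 + 432 = 1212
ΣP(Year 0)·Q(Year 0) = 3×130 + 12×26 + 9×72 = 390 + 312 + 648 = 1350
Index = 1212 / 1350 × 100 = 89.7778

89.78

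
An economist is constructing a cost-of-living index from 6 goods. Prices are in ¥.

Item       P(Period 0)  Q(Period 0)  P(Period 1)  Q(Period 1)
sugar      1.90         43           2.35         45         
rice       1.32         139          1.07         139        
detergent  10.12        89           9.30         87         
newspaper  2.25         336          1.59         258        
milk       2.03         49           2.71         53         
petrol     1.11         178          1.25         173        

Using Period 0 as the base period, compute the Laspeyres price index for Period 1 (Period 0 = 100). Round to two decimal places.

88.65

Laspeyres price index uses base-period quantities as weights.
ΣP(Period 1)·Q(Period 0) = 2.35×43 + 1.07×139 + 9.30×89 + 1.59×336 + 2.71×49 + 1.25×178 = 101.05 + 148.73 + 827.7 + 534.24 + 132.79 + 222.5 = 1967.01
ΣP(Period 0)·Q(Period 0) = 1.90×43 + 1.32×139 + 10.12×89 + 2.25×336 + 2.03×49 + 1.11×178 = 81.7 + 183.48 + 900.68 + 756 + 99.47 + 197.58 = 2218.91
Index = 1967.01 / 2218.91 × 100 = 88.6476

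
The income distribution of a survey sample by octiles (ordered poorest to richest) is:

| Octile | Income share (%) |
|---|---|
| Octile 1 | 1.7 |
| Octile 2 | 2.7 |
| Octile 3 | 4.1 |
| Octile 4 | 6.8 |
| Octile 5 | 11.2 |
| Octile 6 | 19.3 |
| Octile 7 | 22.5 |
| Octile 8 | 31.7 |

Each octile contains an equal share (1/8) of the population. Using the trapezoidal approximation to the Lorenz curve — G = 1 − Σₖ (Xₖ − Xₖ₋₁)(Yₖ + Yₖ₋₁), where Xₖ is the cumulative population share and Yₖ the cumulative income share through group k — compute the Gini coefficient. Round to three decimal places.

Cumulative income shares Yₖ: 0.0170, 0.0440, 0.0850, 0.1530, 0.2650, 0.4580, 0.6830, 1.0000
Σ (Xₖ−Xₖ₋₁)(Yₖ+Yₖ₋₁) = (1/8)(0.0170+0.0000) + (1/8)(0.0440+0.0170) + (1/8)(0.0850+0.0440) + (1/8)(0.1530+0.0850) + (1/8)(0.2650+0.1530) + (1/8)(0.4580+0.2650) + (1/8)(0.6830+0.4580) + (1/8)(1.0000+0.6830)
  = 0.0021 + 0.0076 + 0.0161 + 0.0297 + 0.0523 + 0.0904 + 0.1426 + 0.2104 = 0.5513
G = 1 − 0.5513 = 0.4487

0.449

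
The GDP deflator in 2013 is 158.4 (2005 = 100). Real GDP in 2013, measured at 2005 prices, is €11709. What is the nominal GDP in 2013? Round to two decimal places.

18547.06

Nominal = Real × (Index/100) = 11709 × (158.4/100)
        = 11709 × 1.584 = 18547.0560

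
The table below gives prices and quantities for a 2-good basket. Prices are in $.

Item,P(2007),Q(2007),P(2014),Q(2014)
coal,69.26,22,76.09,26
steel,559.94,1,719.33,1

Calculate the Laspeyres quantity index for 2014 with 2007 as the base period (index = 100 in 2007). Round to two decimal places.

113.30

Laspeyres quantity index uses base-period prices as weights.
ΣP(2007)·Q(2014) = 69.26×26 + 559.94×1 = 1800.76 + 559.94 = 2360.7
ΣP(2007)·Q(2007) = 69.26×22 + 559.94×1 = 1523.72 + 559.94 = 2083.66
Index = 2360.7 / 2083.66 × 100 = 113.2958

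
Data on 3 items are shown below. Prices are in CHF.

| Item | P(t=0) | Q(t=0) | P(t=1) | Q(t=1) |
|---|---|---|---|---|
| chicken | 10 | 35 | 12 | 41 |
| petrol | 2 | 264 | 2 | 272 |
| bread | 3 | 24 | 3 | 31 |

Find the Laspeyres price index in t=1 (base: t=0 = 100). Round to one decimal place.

Laspeyres price index uses base-period quantities as weights.
ΣP(t=1)·Q(t=0) = 12×35 + 2×264 + 3×24 = 420 + 528 + 72 = 1020
ΣP(t=0)·Q(t=0) = 10×35 + 2×264 + 3×24 = 350 + 528 + 72 = 950
Index = 1020 / 950 × 100 = 107.3684

107.4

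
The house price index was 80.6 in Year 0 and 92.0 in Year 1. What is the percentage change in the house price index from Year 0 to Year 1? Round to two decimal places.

14.14%

Change = (92.0 − 80.6) / 80.6 × 100
       = 11.4 / 80.6 × 100 = 14.1439%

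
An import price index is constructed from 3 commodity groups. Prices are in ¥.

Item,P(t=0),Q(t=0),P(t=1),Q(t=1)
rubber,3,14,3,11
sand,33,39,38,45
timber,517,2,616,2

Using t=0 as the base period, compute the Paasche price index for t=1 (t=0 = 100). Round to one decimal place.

Paasche price index uses current-period quantities as weights.
ΣP(t=1)·Q(t=1) = 3×11 + 38×45 + 616×2 = 33 + 1710 + 1232 = 2975
ΣP(t=0)·Q(t=1) = 3×11 + 33×45 + 517×2 = 33 + 1485 + 1034 = 2552
Index = 2975 / 2552 × 100 = 116.5752

116.6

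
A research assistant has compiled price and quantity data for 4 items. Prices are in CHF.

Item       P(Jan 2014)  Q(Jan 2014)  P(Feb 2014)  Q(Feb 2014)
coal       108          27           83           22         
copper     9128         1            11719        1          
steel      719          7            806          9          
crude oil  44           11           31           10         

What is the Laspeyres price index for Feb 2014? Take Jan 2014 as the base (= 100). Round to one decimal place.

Laspeyres price index uses base-period quantities as weights.
ΣP(Feb 2014)·Q(Jan 2014) = 83×27 + 11719×1 + 806×7 + 31×11 = 2241 + 11719 + 5642 + 341 = 19943
ΣP(Jan 2014)·Q(Jan 2014) = 108×27 + 9128×1 + 719×7 + 44×11 = 2916 + 9128 + 5033 + 484 = 17561
Index = 19943 / 17561 × 100 = 113.5641

113.6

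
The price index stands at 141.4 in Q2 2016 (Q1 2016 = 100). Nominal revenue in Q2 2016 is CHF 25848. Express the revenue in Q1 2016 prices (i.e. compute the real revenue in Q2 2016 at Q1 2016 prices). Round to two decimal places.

Real = Nominal ÷ (Index/100) = 25848 ÷ (141.4/100)
     = 25848 ÷ 1.414 = 18280.0566

18280.06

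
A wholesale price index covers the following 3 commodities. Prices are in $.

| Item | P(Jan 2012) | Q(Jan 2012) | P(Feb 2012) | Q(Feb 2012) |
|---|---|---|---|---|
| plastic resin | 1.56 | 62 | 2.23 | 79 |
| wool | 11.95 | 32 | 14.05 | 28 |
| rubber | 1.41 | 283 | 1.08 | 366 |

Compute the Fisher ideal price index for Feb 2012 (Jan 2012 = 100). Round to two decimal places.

Laspeyres component (base-period weights):
ΣP(Feb 2012)Q(Jan 2012) = 2.23×62 + 14.05×32 + 1.08×283 = 138.26 + 449.6 + 305.64 = 893.5
ΣP(Jan 2012)Q(Jan 2012) = 1.56×62 + 11.95×32 + 1.41×283 = 96.72 + 382.4 + 399.03 = 878.15
L = 893.5 / 878.15 × 100 = 101.7480
Paasche component (current-period weights):
ΣP(Feb 2012)Q(Feb 2012) = 2.23×79 + 14.05×28 + 1.08×366 = 176.17 + 393.4 + 395.28 = 964.85
ΣP(Jan 2012)Q(Feb 2012) = 1.56×79 + 11.95×28 + 1.41×366 = 123.24 + 334.6 + 516.06 = 973.9
P = 964.85 / 973.9 × 100 = 99.0707
Fisher = √(L × P) = √(101.7480 × 99.0707) = 100.4004

100.40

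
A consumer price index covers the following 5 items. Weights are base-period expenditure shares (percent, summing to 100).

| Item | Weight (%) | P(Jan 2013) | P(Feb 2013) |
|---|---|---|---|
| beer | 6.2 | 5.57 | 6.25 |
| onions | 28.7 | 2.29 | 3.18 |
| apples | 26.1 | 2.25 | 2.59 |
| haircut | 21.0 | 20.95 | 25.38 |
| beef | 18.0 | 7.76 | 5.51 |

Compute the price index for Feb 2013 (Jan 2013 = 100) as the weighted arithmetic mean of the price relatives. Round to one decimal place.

beer: 6.2 × (6.25/5.57) = 6.2 × 1.122083 = 6.9569
onions: 28.7 × (3.18/2.29) = 28.7 × 1.388646 = 39.8541
apples: 26.1 × (2.59/2.25) = 26.1 × 1.151111 = 30.0440
haircut: 21.0 × (25.38/20.95) = 21.0 × 1.211456 = 25.4406
beef: 18.0 × (5.51/7.76) = 18.0 × 0.710052 = 12.7809
Index = Σ wᵢ·(p₁ᵢ/p₀ᵢ) = 6.9569 + 39.8541 + 30.0440 + 25.4406 + 12.7809 = 115.0766

115.1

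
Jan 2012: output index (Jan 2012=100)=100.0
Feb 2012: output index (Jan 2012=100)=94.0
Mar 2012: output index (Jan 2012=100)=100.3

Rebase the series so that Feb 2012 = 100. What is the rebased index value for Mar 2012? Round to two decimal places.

Rebased(Mar 2012) = 100.3 / 94.0 × 100 = 106.7021

106.70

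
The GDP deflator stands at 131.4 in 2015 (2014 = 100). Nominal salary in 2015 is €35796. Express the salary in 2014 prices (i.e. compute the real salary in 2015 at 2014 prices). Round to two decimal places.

Real = Nominal ÷ (Index/100) = 35796 ÷ (131.4/100)
     = 35796 ÷ 1.314 = 27242.0091

27242.01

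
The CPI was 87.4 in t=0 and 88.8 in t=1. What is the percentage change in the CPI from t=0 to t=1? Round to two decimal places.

1.60%

Change = (88.8 − 87.4) / 87.4 × 100
       = 1.4 / 87.4 × 100 = 1.6018%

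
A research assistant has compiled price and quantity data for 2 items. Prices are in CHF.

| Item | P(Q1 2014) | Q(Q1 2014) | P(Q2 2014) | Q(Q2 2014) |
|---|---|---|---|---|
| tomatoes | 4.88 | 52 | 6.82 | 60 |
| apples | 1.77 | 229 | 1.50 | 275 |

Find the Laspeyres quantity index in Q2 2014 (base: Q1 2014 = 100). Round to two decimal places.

118.28

Laspeyres quantity index uses base-period prices as weights.
ΣP(Q1 2014)·Q(Q2 2014) = 4.88×60 + 1.77×275 = 292.8 + 486.75 = 779.55
ΣP(Q1 2014)·Q(Q1 2014) = 4.88×52 + 1.77×229 = 253.76 + 405.33 = 659.09
Index = 779.55 / 659.09 × 100 = 118.2767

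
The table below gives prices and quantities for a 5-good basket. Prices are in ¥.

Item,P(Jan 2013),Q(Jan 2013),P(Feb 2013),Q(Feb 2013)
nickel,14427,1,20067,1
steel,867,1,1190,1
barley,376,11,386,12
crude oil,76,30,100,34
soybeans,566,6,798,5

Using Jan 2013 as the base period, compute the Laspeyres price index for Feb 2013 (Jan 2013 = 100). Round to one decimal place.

132.6

Laspeyres price index uses base-period quantities as weights.
ΣP(Feb 2013)·Q(Jan 2013) = 20067×1 + 1190×1 + 386×11 + 100×30 + 798×6 = 20067 + 1190 + 4246 + 3000 + 4788 = 33291
ΣP(Jan 2013)·Q(Jan 2013) = 14427×1 + 867×1 + 376×11 + 76×30 + 566×6 = 14427 + 867 + 4136 + 2280 + 3396 = 25106
Index = 33291 / 25106 × 100 = 132.6018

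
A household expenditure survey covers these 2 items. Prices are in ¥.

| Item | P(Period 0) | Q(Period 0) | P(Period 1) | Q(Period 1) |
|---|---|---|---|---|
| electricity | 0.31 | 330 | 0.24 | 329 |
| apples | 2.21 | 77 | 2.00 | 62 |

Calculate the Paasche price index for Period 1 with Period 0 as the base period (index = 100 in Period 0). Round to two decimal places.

Paasche price index uses current-period quantities as weights.
ΣP(Period 1)·Q(Period 1) = 0.24×329 + 2.00×62 = 78.96 + 124 = 202.96
ΣP(Period 0)·Q(Period 1) = 0.31×329 + 2.21×62 = 101.99 + 137.02 = 239.01
Index = 202.96 / 239.01 × 100 = 84.9169

84.92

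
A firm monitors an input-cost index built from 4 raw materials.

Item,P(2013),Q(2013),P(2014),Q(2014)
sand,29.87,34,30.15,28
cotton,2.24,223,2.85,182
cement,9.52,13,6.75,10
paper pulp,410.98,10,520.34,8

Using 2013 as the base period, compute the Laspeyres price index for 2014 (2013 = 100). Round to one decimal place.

120.9

Laspeyres price index uses base-period quantities as weights.
ΣP(2014)·Q(2013) = 30.15×34 + 2.85×223 + 6.75×13 + 520.34×10 = 1025.1 + 635.55 + 87.75 + 5203.4 = 6951.8
ΣP(2013)·Q(2013) = 29.87×34 + 2.24×223 + 9.52×13 + 410.98×10 = 1015.58 + 499.52 + 123.76 + 4109.8 = 5748.66
Index = 6951.8 / 5748.66 × 100 = 120.9291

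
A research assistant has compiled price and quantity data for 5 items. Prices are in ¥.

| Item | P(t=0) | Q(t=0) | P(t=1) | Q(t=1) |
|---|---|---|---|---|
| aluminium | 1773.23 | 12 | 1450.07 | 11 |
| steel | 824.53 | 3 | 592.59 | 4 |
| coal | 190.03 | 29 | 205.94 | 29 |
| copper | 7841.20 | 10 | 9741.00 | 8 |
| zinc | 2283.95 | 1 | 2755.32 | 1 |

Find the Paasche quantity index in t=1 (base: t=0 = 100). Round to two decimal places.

Paasche quantity index uses current-period prices as weights.
ΣP(t=1)·Q(t=1) = 1450.07×11 + 592.59×4 + 205.94×29 + 9741.00×8 + 2755.32×1 = 15950.77 + 2370.36 + 5972.26 + 77928 + 2755.32 = 104976.71
ΣP(t=1)·Q(t=0) = 1450.07×12 + 592.59×3 + 205.94×29 + 9741.00×10 + 2755.32×1 = 17400.84 + 1777.77 + 5972.26 + 97410 + 2755.32 = 125316.19
Index = 104976.71 / 125316.19 × 100 = 83.7695

83.77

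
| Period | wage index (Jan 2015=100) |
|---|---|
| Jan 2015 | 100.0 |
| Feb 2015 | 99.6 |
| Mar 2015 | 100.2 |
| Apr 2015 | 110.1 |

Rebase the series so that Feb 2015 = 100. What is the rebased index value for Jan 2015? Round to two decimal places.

100.40

Rebased(Jan 2015) = 100.0 / 99.6 × 100 = 100.4016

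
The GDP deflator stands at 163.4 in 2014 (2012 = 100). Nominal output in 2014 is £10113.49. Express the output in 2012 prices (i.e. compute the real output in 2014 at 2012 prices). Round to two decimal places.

6189.41

Real = Nominal ÷ (Index/100) = 10113.49 ÷ (163.4/100)
     = 10113.49 ÷ 1.634 = 6189.4064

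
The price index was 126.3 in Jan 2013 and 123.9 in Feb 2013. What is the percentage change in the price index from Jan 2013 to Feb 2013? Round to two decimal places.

Change = (123.9 − 126.3) / 126.3 × 100
       = -2.4 / 126.3 × 100 = -1.9002%

-1.90%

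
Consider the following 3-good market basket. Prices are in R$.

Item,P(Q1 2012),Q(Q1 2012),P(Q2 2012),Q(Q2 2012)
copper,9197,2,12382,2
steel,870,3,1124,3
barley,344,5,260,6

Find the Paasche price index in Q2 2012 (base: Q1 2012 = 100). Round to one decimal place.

Paasche price index uses current-period quantities as weights.
ΣP(Q2 2012)·Q(Q2 2012) = 12382×2 + 1124×3 + 260×6 = 24764 + 3372 + 1560 = 29696
ΣP(Q1 2012)·Q(Q2 2012) = 9197×2 + 870×3 + 344×6 = 18394 + 2610 + 2064 = 23068
Index = 29696 / 23068 × 100 = 128.7324

128.7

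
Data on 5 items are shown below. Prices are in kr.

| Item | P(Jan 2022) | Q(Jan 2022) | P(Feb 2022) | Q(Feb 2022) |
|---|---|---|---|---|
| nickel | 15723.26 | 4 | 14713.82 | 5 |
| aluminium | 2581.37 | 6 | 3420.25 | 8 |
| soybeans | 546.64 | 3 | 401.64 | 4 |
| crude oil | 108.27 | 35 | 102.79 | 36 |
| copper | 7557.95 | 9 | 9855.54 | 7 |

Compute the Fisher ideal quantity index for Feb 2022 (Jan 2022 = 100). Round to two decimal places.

Laspeyres component (base-period weights):
ΣP(Jan 2022)Q(Feb 2022) = 15723.26×5 + 2581.37×8 + 546.64×4 + 108.27×36 + 7557.95×7 = 78616.3 + 20650.96 + 2186.56 + 3897.72 + 52905.65 = 158257.19
ΣP(Jan 2022)Q(Jan 2022) = 15723.26×4 + 2581.37×6 + 546.64×3 + 108.27×35 + 7557.95×9 = 62893.04 + 15488.22 + 1639.92 + 3789.45 + 68021.55 = 151832.18
L = 158257.19 / 151832.18 × 100 = 104.2317
Paasche component (current-period weights):
ΣP(Feb 2022)Q(Feb 2022) = 14713.82×5 + 3420.25×8 + 401.64×4 + 102.79×36 + 9855.54×7 = 73569.1 + 27362 + 1606.56 + 3700.44 + 68988.78 = 175226.88
ΣP(Feb 2022)Q(Jan 2022) = 14713.82×4 + 3420.25×6 + 401.64×3 + 102.79×35 + 9855.54×9 = 58855.28 + 20521.5 + 1204.92 + 3597.65 + 88699.86 = 172879.21
P = 175226.88 / 172879.21 × 100 = 101.3580
Fisher = √(L × P) = √(104.2317 × 101.3580) = 102.7848

102.78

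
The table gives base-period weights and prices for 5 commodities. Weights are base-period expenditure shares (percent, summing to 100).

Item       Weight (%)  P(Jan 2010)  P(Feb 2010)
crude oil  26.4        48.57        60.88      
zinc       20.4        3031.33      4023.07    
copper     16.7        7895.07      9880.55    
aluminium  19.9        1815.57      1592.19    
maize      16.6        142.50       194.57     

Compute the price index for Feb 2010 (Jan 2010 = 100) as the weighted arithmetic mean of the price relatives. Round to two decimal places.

121.18

crude oil: 26.4 × (60.88/48.57) = 26.4 × 1.253449 = 33.0910
zinc: 20.4 × (4023.07/3031.33) = 20.4 × 1.327163 = 27.0741
copper: 16.7 × (9880.55/7895.07) = 16.7 × 1.251484 = 20.8998
aluminium: 19.9 × (1592.19/1815.57) = 19.9 × 0.876964 = 17.4516
maize: 16.6 × (194.57/142.50) = 16.6 × 1.365404 = 22.6657
Index = Σ wᵢ·(p₁ᵢ/p₀ᵢ) = 33.0910 + 27.0741 + 20.8998 + 17.4516 + 22.6657 = 121.1822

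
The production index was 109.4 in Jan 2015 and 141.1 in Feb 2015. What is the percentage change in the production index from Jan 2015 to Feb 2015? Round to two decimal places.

28.98%

Change = (141.1 − 109.4) / 109.4 × 100
       = 31.7 / 109.4 × 100 = 28.9762%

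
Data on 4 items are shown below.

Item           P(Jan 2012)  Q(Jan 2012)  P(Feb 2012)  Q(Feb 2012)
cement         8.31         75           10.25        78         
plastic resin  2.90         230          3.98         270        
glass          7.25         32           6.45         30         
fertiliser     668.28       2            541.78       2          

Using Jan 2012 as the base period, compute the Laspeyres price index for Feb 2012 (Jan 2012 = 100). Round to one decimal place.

Laspeyres price index uses base-period quantities as weights.
ΣP(Feb 2012)·Q(Jan 2012) = 10.25×75 + 3.98×230 + 6.45×32 + 541.78×2 = 768.75 + 915.4 + 206.4 + 1083.56 = 2974.11
ΣP(Jan 2012)·Q(Jan 2012) = 8.31×75 + 2.90×230 + 7.25×32 + 668.28×2 = 623.25 + 667 + 232 + 1336.56 = 2858.81
Index = 2974.11 / 2858.81 × 100 = 104.0331

104.0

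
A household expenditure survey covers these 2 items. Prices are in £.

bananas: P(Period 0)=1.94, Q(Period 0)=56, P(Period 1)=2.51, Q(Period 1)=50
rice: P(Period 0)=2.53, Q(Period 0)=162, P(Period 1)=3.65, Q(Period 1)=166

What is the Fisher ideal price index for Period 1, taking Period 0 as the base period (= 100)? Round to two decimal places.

Laspeyres component (base-period weights):
ΣP(Period 1)Q(Period 0) = 2.51×56 + 3.65×162 = 140.56 + 591.3 = 731.86
ΣP(Period 0)Q(Period 0) = 1.94×56 + 2.53×162 = 108.64 + 409.86 = 518.5
L = 731.86 / 518.5 × 100 = 141.1495
Paasche component (current-period weights):
ΣP(Period 1)Q(Period 1) = 2.51×50 + 3.65×166 = 125.5 + 605.9 = 731.4
ΣP(Period 0)Q(Period 1) = 1.94×50 + 2.53×166 = 97 + 419.98 = 516.98
P = 731.4 / 516.98 × 100 = 141.4755
Fisher = √(L × P) = √(141.1495 × 141.4755) = 141.3124

141.31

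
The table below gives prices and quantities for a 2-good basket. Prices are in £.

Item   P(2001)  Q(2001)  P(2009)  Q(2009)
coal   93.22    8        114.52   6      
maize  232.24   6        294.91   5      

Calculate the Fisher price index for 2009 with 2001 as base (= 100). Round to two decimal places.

Laspeyres component (base-period weights):
ΣP(2009)Q(2001) = 114.52×8 + 294.91×6 = 916.16 + 1769.46 = 2685.62
ΣP(2001)Q(2001) = 93.22×8 + 232.24×6 = 745.76 + 1393.44 = 2139.2
L = 2685.62 / 2139.2 × 100 = 125.5432
Paasche component (current-period weights):
ΣP(2009)Q(2009) = 114.52×6 + 294.91×5 = 687.12 + 1474.55 = 2161.67
ΣP(2001)Q(2009) = 93.22×6 + 232.24×5 = 559.32 + 1161.2 = 1720.52
P = 2161.67 / 1720.52 × 100 = 125.6405
Fisher = √(L × P) = √(125.5432 × 125.6405) = 125.5918

125.59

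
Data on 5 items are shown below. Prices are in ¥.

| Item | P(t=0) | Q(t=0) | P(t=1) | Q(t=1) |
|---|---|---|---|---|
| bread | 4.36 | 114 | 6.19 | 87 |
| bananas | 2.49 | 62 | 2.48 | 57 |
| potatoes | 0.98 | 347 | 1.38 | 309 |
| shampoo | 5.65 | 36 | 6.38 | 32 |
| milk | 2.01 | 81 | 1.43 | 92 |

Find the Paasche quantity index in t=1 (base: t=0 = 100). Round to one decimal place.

Paasche quantity index uses current-period prices as weights.
ΣP(t=1)·Q(t=1) = 6.19×87 + 2.48×57 + 1.38×309 + 6.38×32 + 1.43×92 = 538.53 + 141.36 + 426.42 + 204.16 + 131.56 = 1442.03
ΣP(t=1)·Q(t=0) = 6.19×114 + 2.48×62 + 1.38×347 + 6.38×36 + 1.43×81 = 705.66 + 153.76 + 478.86 + 229.68 + 115.83 = 1683.79
Index = 1442.03 / 1683.79 × 100 = 85.6419

85.6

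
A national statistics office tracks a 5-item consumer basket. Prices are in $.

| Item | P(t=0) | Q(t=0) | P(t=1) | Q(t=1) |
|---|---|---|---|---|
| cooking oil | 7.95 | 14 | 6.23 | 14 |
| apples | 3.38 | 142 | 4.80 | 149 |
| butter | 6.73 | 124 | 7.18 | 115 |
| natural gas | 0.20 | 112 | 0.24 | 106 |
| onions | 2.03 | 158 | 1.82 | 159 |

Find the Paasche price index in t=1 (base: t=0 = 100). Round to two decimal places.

112.12

Paasche price index uses current-period quantities as weights.
ΣP(t=1)·Q(t=1) = 6.23×14 + 4.80×149 + 7.18×115 + 0.24×106 + 1.82×159 = 87.22 + 715.2 + 825.7 + 25.44 + 289.38 = 1942.94
ΣP(t=0)·Q(t=1) = 7.95×14 + 3.38×149 + 6.73×115 + 0.20×106 + 2.03×159 = 111.3 + 503.62 + 773.95 + 21.2 + 322.77 = 1732.84
Index = 1942.94 / 1732.84 × 100 = 112.1246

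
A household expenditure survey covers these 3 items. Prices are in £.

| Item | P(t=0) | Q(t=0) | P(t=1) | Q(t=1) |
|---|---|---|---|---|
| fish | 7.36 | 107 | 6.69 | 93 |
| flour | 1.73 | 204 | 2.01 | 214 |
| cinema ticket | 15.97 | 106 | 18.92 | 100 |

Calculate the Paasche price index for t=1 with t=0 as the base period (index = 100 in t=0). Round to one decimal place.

111.0

Paasche price index uses current-period quantities as weights.
ΣP(t=1)·Q(t=1) = 6.69×93 + 2.01×214 + 18.92×100 = 622.17 + 430.14 + 1892 = 2944.31
ΣP(t=0)·Q(t=1) = 7.36×93 + 1.73×214 + 15.97×100 = 684.48 + 370.22 + 1597 = 2651.7
Index = 2944.31 / 2651.7 × 100 = 111.0348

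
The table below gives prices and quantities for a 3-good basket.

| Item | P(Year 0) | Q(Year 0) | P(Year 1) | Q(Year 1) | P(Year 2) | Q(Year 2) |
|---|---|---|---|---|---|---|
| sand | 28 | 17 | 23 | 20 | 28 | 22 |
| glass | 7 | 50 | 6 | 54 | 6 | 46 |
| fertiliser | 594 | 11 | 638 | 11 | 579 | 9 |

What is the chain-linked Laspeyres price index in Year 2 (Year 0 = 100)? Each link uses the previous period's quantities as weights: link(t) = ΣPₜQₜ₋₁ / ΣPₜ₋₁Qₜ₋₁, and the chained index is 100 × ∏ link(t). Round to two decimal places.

Link Year 0→Year 1:
ΣP(Year 1)Q(Year 0) = 23×17 + 6×50 + 638×11 = 391 + 300 + 7018 = 7709
ΣP(Year 0)Q(Year 0) = 28×17 + 7×50 + 594×11 = 476 + 350 + 6534 = 7360
link = 7709/7360 = 1.047418
Link Year 1→Year 2:
ΣP(Year 2)Q(Year 1) = 28×20 + 6×54 + 579×11 = 560 + 324 + 6369 = 7253
ΣP(Year 1)Q(Year 1) = 23×20 + 6×54 + 638×11 = 460 + 324 + 7018 = 7802
link = 7253/7802 = 0.929633
Chained index = 100 × 1.047418 × 0.929633 = 97.3715

97.37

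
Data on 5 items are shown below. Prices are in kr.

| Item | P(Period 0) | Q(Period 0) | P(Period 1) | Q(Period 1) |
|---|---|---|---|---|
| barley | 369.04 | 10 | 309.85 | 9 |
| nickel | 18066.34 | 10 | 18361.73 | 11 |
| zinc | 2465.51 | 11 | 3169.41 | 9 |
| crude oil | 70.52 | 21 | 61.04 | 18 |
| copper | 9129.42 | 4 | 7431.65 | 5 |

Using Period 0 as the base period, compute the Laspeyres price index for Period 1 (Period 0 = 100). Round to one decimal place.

Laspeyres price index uses base-period quantities as weights.
ΣP(Period 1)·Q(Period 0) = 309.85×10 + 18361.73×10 + 3169.41×11 + 61.04×21 + 7431.65×4 = 3098.5 + 183617.3 + 34863.51 + 1281.84 + 29726.6 = 252587.75
ΣP(Period 0)·Q(Period 0) = 369.04×10 + 18066.34×10 + 2465.51×11 + 70.52×21 + 9129.42×4 = 3690.4 + 180663.4 + 27120.61 + 1480.92 + 36517.68 = 249473.01
Index = 252587.75 / 249473.01 × 100 = 101.2485

101.2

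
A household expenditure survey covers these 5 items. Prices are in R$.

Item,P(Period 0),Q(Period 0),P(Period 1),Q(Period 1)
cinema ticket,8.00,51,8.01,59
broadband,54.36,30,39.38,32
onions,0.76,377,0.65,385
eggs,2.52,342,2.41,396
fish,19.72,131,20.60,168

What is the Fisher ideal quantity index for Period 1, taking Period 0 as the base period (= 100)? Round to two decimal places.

Laspeyres component (base-period weights):
ΣP(Period 0)Q(Period 1) = 8.00×59 + 54.36×32 + 0.76×385 + 2.52×396 + 19.72×168 = 472 + 1739.52 + 292.6 + 997.92 + 3312.96 = 6815
ΣP(Period 0)Q(Period 0) = 8.00×51 + 54.36×30 + 0.76×377 + 2.52×342 + 19.72×131 = 408 + 1630.8 + 286.52 + 861.84 + 2583.32 = 5770.48
L = 6815 / 5770.48 × 100 = 118.1011
Paasche component (current-period weights):
ΣP(Period 1)Q(Period 1) = 8.01×59 + 39.38×32 + 0.65×385 + 2.41×396 + 20.60×168 = 472.59 + 1260.16 + 250.25 + 954.36 + 3460.8 = 6398.16
ΣP(Period 1)Q(Period 0) = 8.01×51 + 39.38×30 + 0.65×377 + 2.41×342 + 20.60×131 = 408.51 + 1181.4 + 245.05 + 824.22 + 2698.6 = 5357.78
P = 6398.16 / 5357.78 × 100 = 119.4181
Fisher = √(L × P) = √(118.1011 × 119.4181) = 118.7578

118.76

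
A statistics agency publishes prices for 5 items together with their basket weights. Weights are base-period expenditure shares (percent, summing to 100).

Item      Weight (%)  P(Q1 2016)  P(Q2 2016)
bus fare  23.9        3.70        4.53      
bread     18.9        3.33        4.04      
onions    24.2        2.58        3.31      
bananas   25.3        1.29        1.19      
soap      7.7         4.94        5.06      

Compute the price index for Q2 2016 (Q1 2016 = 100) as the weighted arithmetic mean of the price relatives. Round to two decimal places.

114.46

bus fare: 23.9 × (4.53/3.70) = 23.9 × 1.224324 = 29.2614
bread: 18.9 × (4.04/3.33) = 18.9 × 1.213213 = 22.9297
onions: 24.2 × (3.31/2.58) = 24.2 × 1.282946 = 31.0473
bananas: 25.3 × (1.19/1.29) = 25.3 × 0.922481 = 23.3388
soap: 7.7 × (5.06/4.94) = 7.7 × 1.024291 = 7.8870
Index = Σ wᵢ·(p₁ᵢ/p₀ᵢ) = 29.2614 + 22.9297 + 31.0473 + 23.3388 + 7.8870 = 114.4642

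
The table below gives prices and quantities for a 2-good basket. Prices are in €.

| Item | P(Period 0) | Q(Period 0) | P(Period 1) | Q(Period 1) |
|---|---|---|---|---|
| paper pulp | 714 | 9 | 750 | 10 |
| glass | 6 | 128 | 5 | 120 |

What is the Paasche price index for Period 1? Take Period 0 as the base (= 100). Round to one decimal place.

Paasche price index uses current-period quantities as weights.
ΣP(Period 1)·Q(Period 1) = 750×10 + 5×120 = 7500 + 600 = 8100
ΣP(Period 0)·Q(Period 1) = 714×10 + 6×120 = 7140 + 720 = 7860
Index = 8100 / 7860 × 100 = 103.0534

103.1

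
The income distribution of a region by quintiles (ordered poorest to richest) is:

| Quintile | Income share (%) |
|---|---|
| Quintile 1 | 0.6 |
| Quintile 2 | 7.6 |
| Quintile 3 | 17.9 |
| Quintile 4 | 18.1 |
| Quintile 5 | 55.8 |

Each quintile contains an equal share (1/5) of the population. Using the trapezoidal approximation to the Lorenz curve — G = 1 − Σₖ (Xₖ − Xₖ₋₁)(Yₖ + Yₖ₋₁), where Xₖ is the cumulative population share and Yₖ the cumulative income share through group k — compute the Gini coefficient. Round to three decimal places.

0.484

Cumulative income shares Yₖ: 0.0060, 0.0820, 0.2610, 0.4420, 1.0000
Σ (Xₖ−Xₖ₋₁)(Yₖ+Yₖ₋₁) = (1/5)(0.0060+0.0000) + (1/5)(0.0820+0.0060) + (1/5)(0.2610+0.0820) + (1/5)(0.4420+0.2610) + (1/5)(1.0000+0.4420)
  = 0.0012 + 0.0176 + 0.0686 + 0.1406 + 0.2884 = 0.5164
G = 1 − 0.5164 = 0.4836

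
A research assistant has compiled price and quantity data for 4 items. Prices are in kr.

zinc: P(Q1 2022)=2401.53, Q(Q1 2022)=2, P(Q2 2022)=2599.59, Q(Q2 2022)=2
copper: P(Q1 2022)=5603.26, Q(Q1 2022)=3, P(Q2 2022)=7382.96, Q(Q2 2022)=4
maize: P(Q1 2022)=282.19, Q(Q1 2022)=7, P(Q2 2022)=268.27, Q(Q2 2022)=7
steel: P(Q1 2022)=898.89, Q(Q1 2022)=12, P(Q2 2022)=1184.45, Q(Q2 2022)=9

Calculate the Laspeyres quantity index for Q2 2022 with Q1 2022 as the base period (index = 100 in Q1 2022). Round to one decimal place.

108.5

Laspeyres quantity index uses base-period prices as weights.
ΣP(Q1 2022)·Q(Q2 2022) = 2401.53×2 + 5603.26×4 + 282.19×7 + 898.89×9 = 4803.06 + 22413.04 + 1975.33 + 8090.01 = 37281.44
ΣP(Q1 2022)·Q(Q1 2022) = 2401.53×2 + 5603.26×3 + 282.19×7 + 898.89×12 = 4803.06 + 16809.78 + 1975.33 + 10786.68 = 34374.85
Index = 37281.44 / 34374.85 × 100 = 108.4556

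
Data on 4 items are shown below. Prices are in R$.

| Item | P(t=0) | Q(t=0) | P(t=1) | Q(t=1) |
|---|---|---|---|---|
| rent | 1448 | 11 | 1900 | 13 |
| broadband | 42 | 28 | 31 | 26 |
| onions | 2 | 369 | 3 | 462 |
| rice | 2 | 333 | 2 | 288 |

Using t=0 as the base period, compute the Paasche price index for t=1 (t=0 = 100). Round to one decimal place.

128.3

Paasche price index uses current-period quantities as weights.
ΣP(t=1)·Q(t=1) = 1900×13 + 31×26 + 3×462 + 2×288 = 24700 + 806 + 1386 + 576 = 27468
ΣP(t=0)·Q(t=1) = 1448×13 + 42×26 + 2×462 + 2×288 = 18824 + 1092 + 924 + 576 = 21416
Index = 27468 / 21416 × 100 = 128.2592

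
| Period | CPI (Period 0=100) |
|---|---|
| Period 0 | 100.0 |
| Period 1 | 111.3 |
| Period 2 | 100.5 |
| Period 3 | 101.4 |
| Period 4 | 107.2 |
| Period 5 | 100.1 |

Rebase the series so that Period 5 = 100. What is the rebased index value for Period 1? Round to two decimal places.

Rebased(Period 1) = 111.3 / 100.1 × 100 = 111.1888

111.19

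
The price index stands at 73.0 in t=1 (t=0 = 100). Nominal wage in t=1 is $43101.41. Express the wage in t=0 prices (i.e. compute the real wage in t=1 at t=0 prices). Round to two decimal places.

Real = Nominal ÷ (Index/100) = 43101.41 ÷ (73.0/100)
     = 43101.41 ÷ 0.730 = 59043.0274

59043.03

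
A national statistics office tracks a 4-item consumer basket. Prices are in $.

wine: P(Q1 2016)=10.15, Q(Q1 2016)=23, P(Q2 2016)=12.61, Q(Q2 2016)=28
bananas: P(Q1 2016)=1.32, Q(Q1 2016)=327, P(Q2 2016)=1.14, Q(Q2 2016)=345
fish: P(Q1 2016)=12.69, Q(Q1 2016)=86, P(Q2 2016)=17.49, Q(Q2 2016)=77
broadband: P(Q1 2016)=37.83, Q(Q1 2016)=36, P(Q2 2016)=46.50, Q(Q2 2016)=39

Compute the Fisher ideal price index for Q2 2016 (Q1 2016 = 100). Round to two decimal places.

122.78

Laspeyres component (base-period weights):
ΣP(Q2 2016)Q(Q1 2016) = 12.61×23 + 1.14×327 + 17.49×86 + 46.50×36 = 290.03 + 372.78 + 1504.14 + 1674 = 3840.95
ΣP(Q1 2016)Q(Q1 2016) = 10.15×23 + 1.32×327 + 12.69×86 + 37.83×36 = 233.45 + 431.64 + 1091.34 + 1361.88 = 3118.31
L = 3840.95 / 3118.31 × 100 = 123.1741
Paasche component (current-period weights):
ΣP(Q2 2016)Q(Q2 2016) = 12.61×28 + 1.14×345 + 17.49×77 + 46.50×39 = 353.08 + 393.3 + 1346.73 + 1813.5 = 3906.61
ΣP(Q1 2016)Q(Q2 2016) = 10.15×28 + 1.32×345 + 12.69×77 + 37.83×39 = 284.2 + 455.4 + 977.13 + 1475.37 = 3192.1
P = 3906.61 / 3192.1 × 100 = 122.3837
Fisher = √(L × P) = √(123.1741 × 122.3837) = 122.7783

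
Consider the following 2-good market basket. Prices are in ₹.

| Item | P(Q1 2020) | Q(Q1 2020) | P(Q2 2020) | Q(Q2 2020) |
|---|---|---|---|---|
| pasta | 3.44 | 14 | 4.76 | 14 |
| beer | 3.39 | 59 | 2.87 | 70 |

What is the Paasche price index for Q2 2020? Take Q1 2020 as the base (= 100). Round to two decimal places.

93.72

Paasche price index uses current-period quantities as weights.
ΣP(Q2 2020)·Q(Q2 2020) = 4.76×14 + 2.87×70 = 66.64 + 200.9 = 267.54
ΣP(Q1 2020)·Q(Q2 2020) = 3.44×14 + 3.39×70 = 48.16 + 237.3 = 285.46
Index = 267.54 / 285.46 × 100 = 93.7224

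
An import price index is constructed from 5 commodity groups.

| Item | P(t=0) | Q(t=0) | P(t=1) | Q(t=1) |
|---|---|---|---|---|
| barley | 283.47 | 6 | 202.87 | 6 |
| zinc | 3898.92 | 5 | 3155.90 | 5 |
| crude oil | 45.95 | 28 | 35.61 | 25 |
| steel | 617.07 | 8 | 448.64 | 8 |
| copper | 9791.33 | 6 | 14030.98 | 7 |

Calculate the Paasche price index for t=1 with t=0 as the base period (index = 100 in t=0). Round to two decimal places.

Paasche price index uses current-period quantities as weights.
ΣP(t=1)·Q(t=1) = 202.87×6 + 3155.90×5 + 35.61×25 + 448.64×8 + 14030.98×7 = 1217.22 + 15779.5 + 890.25 + 3589.12 + 98216.86 = 119692.95
ΣP(t=0)·Q(t=1) = 283.47×6 + 3898.92×5 + 45.95×25 + 617.07×8 + 9791.33×7 = 1700.82 + 19494.6 + 1148.75 + 4936.56 + 68539.31 = 95820.04
Index = 119692.95 / 95820.04 × 100 = 124.9143

124.91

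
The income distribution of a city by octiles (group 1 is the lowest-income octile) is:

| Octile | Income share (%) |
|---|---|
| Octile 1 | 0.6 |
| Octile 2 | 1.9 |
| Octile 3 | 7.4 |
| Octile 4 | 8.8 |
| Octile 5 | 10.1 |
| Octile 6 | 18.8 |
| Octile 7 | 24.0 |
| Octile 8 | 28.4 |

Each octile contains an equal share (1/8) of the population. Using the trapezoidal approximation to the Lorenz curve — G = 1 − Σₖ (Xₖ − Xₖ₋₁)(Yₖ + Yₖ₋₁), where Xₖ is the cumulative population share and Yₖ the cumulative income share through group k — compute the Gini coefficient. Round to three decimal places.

Cumulative income shares Yₖ: 0.0060, 0.0250, 0.0990, 0.1870, 0.2880, 0.4760, 0.7160, 1.0000
Σ (Xₖ−Xₖ₋₁)(Yₖ+Yₖ₋₁) = (1/8)(0.0060+0.0000) + (1/8)(0.0250+0.0060) + (1/8)(0.0990+0.0250) + (1/8)(0.1870+0.0990) + (1/8)(0.2880+0.1870) + (1/8)(0.4760+0.2880) + (1/8)(0.7160+0.4760) + (1/8)(1.0000+0.7160)
  = 0.0008 + 0.0039 + 0.0155 + 0.0358 + 0.0594 + 0.0955 + 0.1490 + 0.2145 = 0.5743
G = 1 − 0.5743 = 0.4257

0.426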